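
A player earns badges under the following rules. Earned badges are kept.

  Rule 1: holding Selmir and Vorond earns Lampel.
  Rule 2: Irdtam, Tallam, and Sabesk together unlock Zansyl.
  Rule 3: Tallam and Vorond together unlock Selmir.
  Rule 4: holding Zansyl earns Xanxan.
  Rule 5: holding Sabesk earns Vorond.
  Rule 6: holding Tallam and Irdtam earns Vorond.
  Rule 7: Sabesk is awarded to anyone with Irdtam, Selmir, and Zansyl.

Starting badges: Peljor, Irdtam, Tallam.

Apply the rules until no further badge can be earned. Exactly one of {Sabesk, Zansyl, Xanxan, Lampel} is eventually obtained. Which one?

Lampel

With Tallam and Irdtam, Vorond is earned (Rule 6).
With Tallam and Vorond, Selmir is earned (Rule 3).
With Selmir and Vorond, Lampel is earned (Rule 1).
Xanxan would need Zansyl (Rule 4), but Zansyl is never earned. Sabesk would need Irdtam, Selmir, and Zansyl (Rule 7), but Zansyl is never earned. Zansyl would need Irdtam, Tallam, and Sabesk (Rule 2), but Sabesk is never earned.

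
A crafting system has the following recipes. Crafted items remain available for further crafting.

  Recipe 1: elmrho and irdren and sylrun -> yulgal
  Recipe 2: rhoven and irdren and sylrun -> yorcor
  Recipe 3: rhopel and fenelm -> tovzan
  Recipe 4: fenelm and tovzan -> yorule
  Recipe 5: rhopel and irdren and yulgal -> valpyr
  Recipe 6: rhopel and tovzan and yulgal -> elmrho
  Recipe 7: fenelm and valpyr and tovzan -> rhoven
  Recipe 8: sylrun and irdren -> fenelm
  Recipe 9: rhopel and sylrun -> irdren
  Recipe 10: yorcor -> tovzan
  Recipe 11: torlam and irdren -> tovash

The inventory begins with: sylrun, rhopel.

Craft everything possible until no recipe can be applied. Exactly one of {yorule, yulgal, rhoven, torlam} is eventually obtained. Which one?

Using Recipe 9, rhopel and sylrun make irdren.
sylrun and irdren -> fenelm (Recipe 8).
rhopel and fenelm -> tovzan (Recipe 3).
Using Recipe 4, fenelm and tovzan make yorule.
yulgal would need elmrho, irdren, and sylrun (Recipe 1), but elmrho is never obtained. rhoven would need fenelm, valpyr, and tovzan (Recipe 7), but valpyr is never obtained. No rule produces torlam, and it is not given.

yorule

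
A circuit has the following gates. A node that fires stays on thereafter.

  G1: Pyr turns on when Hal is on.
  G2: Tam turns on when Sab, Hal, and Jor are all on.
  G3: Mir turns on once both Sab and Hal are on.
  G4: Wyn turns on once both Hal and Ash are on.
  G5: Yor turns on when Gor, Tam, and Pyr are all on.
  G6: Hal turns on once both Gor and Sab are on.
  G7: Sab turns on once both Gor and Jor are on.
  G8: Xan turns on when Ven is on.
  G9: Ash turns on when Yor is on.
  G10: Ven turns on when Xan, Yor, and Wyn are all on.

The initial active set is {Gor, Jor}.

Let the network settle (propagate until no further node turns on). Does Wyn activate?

Yes

G7: Gor and Jor on → Sab on.
Gor and Sab are on, so Hal turns on (G6).
Hal is on, so Pyr turns on (G1).
Sab, Hal, and Jor are on, so Tam turns on (G2).
G5: Gor, Tam, and Pyr on → Yor on.
G9: Yor on → Ash on.
G4: Hal and Ash on → Wyn on.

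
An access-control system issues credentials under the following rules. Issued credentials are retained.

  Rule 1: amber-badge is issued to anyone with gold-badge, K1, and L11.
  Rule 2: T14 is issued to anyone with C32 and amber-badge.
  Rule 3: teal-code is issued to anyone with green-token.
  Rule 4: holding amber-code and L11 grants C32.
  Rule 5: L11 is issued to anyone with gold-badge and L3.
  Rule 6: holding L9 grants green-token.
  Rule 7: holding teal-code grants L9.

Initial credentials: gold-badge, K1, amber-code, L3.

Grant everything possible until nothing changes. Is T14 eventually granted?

Yes

Holding gold-badge and L3 grants L11 (Rule 5).
Holding gold-badge, K1, and L11 grants amber-badge (Rule 1).
Holding amber-code and L11 grants C32 (Rule 4).
Holding C32 and amber-badge grants T14 (Rule 2).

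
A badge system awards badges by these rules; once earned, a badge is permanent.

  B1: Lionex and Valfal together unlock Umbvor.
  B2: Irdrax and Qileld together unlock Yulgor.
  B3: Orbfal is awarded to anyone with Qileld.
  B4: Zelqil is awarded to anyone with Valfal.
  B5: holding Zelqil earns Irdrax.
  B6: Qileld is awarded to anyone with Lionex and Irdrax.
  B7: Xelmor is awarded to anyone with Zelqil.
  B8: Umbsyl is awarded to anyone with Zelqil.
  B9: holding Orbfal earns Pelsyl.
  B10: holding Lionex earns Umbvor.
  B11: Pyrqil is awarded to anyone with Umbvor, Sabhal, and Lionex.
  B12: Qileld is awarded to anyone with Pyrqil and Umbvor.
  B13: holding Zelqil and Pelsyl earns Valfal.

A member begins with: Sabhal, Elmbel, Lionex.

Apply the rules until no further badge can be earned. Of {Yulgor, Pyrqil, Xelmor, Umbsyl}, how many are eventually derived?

1

With Lionex, Umbvor is earned (B10).
With Umbvor, Sabhal, and Lionex, Pyrqil is earned (B11).
Yulgor would need Irdrax and Qileld (B2), but Irdrax is never earned.
Pyrqil: reached.
Xelmor would need Zelqil (B7), but Zelqil is never earned.
Umbsyl would need Zelqil (B8), but Zelqil is never earned.
Reached: Pyrqil — 1 of the 4.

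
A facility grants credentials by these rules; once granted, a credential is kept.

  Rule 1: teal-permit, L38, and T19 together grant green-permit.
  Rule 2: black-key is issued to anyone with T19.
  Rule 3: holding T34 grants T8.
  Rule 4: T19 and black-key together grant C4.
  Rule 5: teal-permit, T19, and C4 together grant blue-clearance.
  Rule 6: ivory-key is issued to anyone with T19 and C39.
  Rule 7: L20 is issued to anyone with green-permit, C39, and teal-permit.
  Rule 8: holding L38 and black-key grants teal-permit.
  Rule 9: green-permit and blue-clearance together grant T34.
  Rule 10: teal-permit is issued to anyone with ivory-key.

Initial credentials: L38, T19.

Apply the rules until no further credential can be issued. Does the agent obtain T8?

Holding T19 grants black-key (Rule 2).
Holding T19 and black-key grants C4 (Rule 4).
Holding L38 and black-key grants teal-permit (Rule 8).
Holding teal-permit, L38, and T19 grants green-permit (Rule 1).
Holding teal-permit, T19, and C4 grants blue-clearance (Rule 5).
Holding green-permit and blue-clearance grants T34 (Rule 9).
Holding T34 grants T8 (Rule 3).

Yes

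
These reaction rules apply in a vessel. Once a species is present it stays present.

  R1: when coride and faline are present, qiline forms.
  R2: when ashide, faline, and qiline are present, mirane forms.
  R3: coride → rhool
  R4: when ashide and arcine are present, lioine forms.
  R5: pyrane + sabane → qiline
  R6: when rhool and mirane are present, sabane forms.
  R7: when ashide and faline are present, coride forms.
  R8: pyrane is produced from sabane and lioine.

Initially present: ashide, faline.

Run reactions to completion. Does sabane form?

ashide and faline present → coride forms (R7).
coride and faline present → qiline forms (R1).
coride present → rhool forms (R3).
ashide, faline, and qiline present → mirane forms (R2).
rhool and mirane present → sabane forms (R6).

Yes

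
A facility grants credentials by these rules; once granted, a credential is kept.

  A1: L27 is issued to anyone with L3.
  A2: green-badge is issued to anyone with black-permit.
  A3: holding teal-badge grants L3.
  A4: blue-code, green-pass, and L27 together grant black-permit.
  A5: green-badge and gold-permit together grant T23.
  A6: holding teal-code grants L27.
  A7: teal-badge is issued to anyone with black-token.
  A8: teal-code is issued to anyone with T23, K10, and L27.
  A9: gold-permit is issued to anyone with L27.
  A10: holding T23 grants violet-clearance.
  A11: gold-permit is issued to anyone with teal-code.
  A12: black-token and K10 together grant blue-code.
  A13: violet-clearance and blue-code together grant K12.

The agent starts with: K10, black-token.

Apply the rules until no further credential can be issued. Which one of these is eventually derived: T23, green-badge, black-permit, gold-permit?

gold-permit

Holding black-token grants teal-badge (A7).
Holding teal-badge grants L3 (A3).
Holding L3 grants L27 (A1).
Holding L27 grants gold-permit (A9).
black-permit would need blue-code, green-pass, and L27 (A4), but green-pass is never granted. green-badge would need black-permit (A2), but black-permit is never granted. T23 would need green-badge and gold-permit (A5), but green-badge is never granted.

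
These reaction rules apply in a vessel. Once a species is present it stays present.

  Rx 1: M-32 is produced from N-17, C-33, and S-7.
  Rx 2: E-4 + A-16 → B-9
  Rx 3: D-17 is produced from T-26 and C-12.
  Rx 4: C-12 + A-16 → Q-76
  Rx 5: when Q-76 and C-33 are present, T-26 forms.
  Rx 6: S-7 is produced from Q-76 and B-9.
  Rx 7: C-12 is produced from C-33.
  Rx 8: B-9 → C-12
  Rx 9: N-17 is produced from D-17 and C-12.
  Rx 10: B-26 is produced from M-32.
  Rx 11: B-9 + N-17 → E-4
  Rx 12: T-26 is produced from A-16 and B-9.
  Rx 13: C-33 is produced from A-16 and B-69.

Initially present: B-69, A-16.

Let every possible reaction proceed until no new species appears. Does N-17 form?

A-16 and B-69 present → C-33 forms (Rx 13).
C-33 present → C-12 forms (Rx 7).
C-12 and A-16 present → Q-76 forms (Rx 4).
Q-76 and C-33 present → T-26 forms (Rx 5).
T-26 and C-12 present → D-17 forms (Rx 3).
D-17 and C-12 present → N-17 forms (Rx 9).

Yes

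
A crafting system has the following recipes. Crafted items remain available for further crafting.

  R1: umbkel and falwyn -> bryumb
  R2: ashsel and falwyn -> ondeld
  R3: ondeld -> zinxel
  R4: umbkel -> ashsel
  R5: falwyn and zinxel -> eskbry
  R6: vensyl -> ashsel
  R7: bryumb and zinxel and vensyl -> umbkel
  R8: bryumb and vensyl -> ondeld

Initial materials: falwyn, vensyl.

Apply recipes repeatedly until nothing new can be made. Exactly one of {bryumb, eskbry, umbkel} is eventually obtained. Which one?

eskbry

Using R6, vensyl makes ashsel.
Using R2, ashsel and falwyn make ondeld.
ondeld -> zinxel (R3).
Using R5, falwyn and zinxel make eskbry.
bryumb would need umbkel and falwyn (R1), but umbkel is never obtained. umbkel would need bryumb, zinxel, and vensyl (R7), but bryumb is never obtained.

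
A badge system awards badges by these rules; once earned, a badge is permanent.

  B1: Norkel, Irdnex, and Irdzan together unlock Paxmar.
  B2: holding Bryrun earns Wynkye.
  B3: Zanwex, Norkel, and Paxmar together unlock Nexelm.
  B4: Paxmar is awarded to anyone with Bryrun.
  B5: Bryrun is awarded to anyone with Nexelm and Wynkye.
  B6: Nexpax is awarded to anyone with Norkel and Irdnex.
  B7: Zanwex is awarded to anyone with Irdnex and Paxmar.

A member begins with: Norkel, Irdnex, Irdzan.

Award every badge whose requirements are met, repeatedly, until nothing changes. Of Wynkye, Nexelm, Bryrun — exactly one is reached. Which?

With Norkel, Irdnex, and Irdzan, Paxmar is earned (B1).
With Irdnex and Paxmar, Zanwex is earned (B7).
With Zanwex, Norkel, and Paxmar, Nexelm is earned (B3).
Bryrun would need Nexelm and Wynkye (B5), but Wynkye is never earned. Wynkye would need Bryrun (B2), but Bryrun is never earned.

Nexelm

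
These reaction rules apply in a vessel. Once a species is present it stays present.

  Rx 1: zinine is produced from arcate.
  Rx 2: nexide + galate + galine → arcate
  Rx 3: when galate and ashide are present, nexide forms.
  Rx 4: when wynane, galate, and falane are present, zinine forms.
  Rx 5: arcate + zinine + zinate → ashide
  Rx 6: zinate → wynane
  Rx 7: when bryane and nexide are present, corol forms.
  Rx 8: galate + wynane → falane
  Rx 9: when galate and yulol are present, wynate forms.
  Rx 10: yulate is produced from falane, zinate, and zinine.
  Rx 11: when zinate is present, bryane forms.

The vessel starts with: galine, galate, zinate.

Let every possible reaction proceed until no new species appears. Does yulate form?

Yes

zinate present → wynane forms (Rx 6).
galate and wynane present → falane forms (Rx 8).
wynane, galate, and falane present → zinine forms (Rx 4).
falane, zinate, and zinine present → yulate forms (Rx 10).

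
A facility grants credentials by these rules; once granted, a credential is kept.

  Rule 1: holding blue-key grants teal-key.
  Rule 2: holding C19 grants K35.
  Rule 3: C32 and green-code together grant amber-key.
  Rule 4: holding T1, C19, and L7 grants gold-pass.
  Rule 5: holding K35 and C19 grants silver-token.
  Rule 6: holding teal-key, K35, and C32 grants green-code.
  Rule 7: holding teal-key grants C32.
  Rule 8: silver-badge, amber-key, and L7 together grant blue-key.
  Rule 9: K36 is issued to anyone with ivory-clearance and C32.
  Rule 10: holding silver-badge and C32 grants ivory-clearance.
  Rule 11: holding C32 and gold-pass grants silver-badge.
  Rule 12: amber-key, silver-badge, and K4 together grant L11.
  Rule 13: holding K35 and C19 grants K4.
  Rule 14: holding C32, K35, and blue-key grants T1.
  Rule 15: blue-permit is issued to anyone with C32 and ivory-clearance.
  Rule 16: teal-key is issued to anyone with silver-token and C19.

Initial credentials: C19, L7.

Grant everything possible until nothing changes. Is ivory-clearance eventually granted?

ivory-clearance would need silver-badge and C32 (Rule 10), but silver-badge is never granted.

No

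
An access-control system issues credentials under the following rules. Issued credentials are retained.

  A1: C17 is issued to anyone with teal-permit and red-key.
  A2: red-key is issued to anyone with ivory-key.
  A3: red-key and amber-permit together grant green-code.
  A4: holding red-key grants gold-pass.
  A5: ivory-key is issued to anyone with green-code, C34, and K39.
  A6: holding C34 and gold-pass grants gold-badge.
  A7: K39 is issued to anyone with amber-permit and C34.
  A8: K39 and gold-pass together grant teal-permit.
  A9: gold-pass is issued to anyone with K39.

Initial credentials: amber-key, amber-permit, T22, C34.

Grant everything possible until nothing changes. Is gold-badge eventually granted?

Yes

Holding amber-permit and C34 grants K39 (A7).
Holding K39 grants gold-pass (A9).
Holding C34 and gold-pass grants gold-badge (A6).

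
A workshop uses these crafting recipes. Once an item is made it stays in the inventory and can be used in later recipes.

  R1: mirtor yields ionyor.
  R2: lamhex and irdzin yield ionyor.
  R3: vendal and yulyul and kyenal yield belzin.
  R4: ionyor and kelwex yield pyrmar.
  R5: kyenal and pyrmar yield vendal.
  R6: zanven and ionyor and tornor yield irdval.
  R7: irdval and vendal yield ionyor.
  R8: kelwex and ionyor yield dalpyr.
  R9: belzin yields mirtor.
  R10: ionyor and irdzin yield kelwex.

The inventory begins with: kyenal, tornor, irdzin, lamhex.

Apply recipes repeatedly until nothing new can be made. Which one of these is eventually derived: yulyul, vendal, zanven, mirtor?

vendal

Using R2, lamhex and irdzin make ionyor.
ionyor and irdzin → kelwex (R10).
ionyor and kelwex → pyrmar (R4).
Using R5, kyenal and pyrmar make vendal.
No rule produces zanven, and it is not given. No rule produces yulyul, and it is not given. mirtor would need belzin (R9), but belzin is never obtained.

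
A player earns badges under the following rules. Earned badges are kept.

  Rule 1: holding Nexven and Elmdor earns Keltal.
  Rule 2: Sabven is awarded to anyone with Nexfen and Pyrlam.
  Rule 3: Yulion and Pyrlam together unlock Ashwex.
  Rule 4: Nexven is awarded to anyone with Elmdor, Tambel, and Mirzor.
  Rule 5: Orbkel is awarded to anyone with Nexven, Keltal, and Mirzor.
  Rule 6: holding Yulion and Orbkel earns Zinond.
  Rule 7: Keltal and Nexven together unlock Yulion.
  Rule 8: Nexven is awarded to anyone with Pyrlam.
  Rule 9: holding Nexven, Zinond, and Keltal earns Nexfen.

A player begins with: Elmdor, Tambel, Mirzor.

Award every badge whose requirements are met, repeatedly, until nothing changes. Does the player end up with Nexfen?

With Elmdor, Tambel, and Mirzor, Nexven is earned (Rule 4).
With Nexven and Elmdor, Keltal is earned (Rule 1).
With Keltal and Nexven, Yulion is earned (Rule 7).
With Nexven, Keltal, and Mirzor, Orbkel is earned (Rule 5).
With Yulion and Orbkel, Zinond is earned (Rule 6).
With Nexven, Zinond, and Keltal, Nexfen is earned (Rule 9).

Yes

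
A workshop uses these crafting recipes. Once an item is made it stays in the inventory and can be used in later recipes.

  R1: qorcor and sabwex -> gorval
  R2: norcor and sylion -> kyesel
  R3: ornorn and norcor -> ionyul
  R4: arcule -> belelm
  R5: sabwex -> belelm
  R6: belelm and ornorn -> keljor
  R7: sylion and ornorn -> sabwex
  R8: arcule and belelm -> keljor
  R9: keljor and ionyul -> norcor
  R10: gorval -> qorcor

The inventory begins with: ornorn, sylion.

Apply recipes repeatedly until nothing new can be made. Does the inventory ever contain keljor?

sylion and ornorn -> sabwex (R7).
Using R5, sabwex makes belelm.
belelm and ornorn -> keljor (R6).

Yes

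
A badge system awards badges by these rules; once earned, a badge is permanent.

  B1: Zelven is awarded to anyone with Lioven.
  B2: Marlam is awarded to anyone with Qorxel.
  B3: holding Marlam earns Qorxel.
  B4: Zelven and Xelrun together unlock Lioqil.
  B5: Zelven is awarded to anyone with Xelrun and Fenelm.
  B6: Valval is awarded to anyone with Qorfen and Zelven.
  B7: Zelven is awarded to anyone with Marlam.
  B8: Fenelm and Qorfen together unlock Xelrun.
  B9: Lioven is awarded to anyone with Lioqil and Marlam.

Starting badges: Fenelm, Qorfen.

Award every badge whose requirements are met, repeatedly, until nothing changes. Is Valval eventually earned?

With Fenelm and Qorfen, Xelrun is earned (B8).
With Xelrun and Fenelm, Zelven is earned (B5).
With Qorfen and Zelven, Valval is earned (B6).

Yes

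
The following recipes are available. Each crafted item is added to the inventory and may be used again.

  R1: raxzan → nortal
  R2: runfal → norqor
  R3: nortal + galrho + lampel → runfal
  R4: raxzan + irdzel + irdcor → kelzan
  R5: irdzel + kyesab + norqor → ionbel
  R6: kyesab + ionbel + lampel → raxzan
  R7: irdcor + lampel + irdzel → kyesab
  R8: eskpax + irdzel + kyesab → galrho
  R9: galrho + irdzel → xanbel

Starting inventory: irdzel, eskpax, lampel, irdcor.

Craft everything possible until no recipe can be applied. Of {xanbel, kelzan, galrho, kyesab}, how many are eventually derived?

3

irdcor + lampel + irdzel → kyesab (R7).
eskpax + irdzel + kyesab → galrho (R8).
galrho + irdzel → xanbel (R9).
xanbel: reached.
kelzan would need raxzan, irdzel, and irdcor (R4), but raxzan is never obtained.
galrho: reached.
kyesab: reached.
Reached: xanbel, galrho, and kyesab — 3 of the 4.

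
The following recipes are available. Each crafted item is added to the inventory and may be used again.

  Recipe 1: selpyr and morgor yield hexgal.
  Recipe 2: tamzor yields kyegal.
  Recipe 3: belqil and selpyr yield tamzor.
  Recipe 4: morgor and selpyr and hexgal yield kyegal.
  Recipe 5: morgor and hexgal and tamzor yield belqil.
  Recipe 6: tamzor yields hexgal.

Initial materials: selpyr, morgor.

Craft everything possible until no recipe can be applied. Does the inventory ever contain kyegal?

Yes

Using Recipe 1, selpyr and morgor make hexgal.
Using Recipe 4, morgor, selpyr, and hexgal make kyegal.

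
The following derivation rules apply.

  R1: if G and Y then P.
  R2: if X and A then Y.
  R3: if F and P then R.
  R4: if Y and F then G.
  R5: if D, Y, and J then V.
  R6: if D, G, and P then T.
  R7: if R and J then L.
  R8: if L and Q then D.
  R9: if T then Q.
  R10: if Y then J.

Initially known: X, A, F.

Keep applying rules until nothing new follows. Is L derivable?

Yes

X and A hold, so Y follows (R2).
From Y, R10 gives J.
Y and F hold, so G follows (R4).
From G and Y, R1 gives P.
F and P hold, so R follows (R3).
From R and J, R7 gives L.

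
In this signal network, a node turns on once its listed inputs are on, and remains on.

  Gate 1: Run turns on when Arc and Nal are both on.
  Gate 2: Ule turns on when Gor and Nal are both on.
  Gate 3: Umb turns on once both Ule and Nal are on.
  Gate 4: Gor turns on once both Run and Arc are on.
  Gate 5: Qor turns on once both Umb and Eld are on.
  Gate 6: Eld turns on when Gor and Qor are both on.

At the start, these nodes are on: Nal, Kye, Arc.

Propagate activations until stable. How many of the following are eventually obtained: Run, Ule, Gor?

3

Gate 1: Arc and Nal on → Run on.
Run and Arc are on, so Gor turns on (Gate 4).
Gate 2: Gor and Nal on → Ule on.
Run: reached.
Ule: reached.
Gor: reached.
All 3 are reached.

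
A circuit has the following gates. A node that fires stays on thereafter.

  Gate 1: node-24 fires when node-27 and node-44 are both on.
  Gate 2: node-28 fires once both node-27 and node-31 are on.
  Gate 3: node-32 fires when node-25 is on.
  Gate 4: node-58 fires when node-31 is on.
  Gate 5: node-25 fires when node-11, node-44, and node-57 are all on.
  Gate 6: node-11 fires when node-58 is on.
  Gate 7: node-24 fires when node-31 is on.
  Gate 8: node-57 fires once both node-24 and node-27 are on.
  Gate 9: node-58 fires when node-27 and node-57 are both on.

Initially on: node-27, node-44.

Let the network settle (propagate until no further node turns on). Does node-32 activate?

Gate 1: node-27 and node-44 on → node-24 on.
node-24 and node-27 are on, so node-57 fires (Gate 8).
node-27 and node-57 are on, so node-58 fires (Gate 9).
node-58 is on, so node-11 fires (Gate 6).
Gate 5: node-11, node-44, and node-57 on → node-25 on.
Gate 3: node-25 on → node-32 on.

Yes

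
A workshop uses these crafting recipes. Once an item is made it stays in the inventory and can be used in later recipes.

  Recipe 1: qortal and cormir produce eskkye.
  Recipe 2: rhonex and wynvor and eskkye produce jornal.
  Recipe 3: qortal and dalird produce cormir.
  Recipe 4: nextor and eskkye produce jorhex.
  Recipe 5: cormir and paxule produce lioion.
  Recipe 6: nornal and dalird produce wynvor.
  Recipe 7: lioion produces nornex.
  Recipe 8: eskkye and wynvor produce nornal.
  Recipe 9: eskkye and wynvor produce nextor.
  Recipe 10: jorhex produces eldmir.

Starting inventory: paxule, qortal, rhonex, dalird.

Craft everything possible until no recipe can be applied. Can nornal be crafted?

No

nornal would need eskkye and wynvor (Recipe 8), but wynvor is never obtained.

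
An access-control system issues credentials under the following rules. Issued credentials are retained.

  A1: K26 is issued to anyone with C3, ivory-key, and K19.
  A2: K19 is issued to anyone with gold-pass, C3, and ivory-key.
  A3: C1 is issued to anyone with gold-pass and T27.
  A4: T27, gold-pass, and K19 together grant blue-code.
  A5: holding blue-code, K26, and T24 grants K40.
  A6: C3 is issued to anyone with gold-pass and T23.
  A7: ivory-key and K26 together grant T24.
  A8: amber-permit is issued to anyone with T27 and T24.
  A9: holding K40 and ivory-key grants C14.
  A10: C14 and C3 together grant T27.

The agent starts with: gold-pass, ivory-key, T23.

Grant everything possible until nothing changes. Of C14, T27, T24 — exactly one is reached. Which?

Holding gold-pass and T23 grants C3 (A6).
Holding gold-pass, C3, and ivory-key grants K19 (A2).
Holding C3, ivory-key, and K19 grants K26 (A1).
Holding ivory-key and K26 grants T24 (A7).
T27 would need C14 and C3 (A10), but C14 is never granted. C14 would need K40 and ivory-key (A9), but K40 is never granted.

T24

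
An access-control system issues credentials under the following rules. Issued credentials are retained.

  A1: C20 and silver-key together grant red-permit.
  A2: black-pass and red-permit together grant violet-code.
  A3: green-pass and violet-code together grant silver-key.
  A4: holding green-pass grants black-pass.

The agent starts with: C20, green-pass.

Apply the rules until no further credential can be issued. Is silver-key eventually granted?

No

silver-key would need green-pass and violet-code (A3), but violet-code is never granted.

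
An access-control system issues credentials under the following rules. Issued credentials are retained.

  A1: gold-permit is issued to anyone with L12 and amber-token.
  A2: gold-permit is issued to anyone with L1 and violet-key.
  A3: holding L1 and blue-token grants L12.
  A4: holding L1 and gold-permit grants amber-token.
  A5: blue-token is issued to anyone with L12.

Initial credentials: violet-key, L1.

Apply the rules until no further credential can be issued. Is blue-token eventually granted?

blue-token would need L12 (A5), but L12 is never granted.

No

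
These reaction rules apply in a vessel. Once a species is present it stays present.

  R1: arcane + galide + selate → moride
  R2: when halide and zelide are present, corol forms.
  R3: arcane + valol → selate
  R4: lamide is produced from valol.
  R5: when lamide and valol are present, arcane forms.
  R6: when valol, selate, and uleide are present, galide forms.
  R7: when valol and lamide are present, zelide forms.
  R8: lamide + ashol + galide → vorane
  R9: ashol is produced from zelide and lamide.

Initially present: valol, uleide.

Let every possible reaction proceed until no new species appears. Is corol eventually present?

corol would need halide and zelide (R2), but halide never forms.

No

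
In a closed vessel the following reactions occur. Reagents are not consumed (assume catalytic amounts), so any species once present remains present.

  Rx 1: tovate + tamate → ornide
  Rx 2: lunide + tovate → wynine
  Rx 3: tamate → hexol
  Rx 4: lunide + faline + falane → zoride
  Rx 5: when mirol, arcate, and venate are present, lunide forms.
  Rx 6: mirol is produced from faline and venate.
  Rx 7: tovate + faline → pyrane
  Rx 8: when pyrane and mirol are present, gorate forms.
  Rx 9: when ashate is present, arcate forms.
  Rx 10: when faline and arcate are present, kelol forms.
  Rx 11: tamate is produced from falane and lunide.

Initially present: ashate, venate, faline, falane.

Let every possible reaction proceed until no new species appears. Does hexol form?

Yes

ashate present → arcate forms (Rx 9).
faline and venate present → mirol forms (Rx 6).
mirol, arcate, and venate present → lunide forms (Rx 5).
falane and lunide present → tamate forms (Rx 11).
tamate present → hexol forms (Rx 3).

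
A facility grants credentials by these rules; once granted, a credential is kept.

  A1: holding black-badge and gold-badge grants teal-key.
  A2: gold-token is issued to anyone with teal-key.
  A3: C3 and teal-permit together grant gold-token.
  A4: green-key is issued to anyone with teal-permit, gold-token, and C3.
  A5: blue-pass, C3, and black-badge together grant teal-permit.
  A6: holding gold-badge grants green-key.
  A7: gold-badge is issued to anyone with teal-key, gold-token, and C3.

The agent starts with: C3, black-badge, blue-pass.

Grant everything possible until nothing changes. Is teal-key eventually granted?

No

teal-key would need black-badge and gold-badge (A1), but gold-badge is never granted.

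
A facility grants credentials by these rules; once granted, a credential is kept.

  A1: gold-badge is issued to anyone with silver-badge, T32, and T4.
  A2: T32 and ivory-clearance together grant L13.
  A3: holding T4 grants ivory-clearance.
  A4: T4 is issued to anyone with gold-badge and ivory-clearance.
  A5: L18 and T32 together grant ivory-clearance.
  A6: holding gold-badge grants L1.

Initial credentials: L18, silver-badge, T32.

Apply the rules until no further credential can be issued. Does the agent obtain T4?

No

T4 would need gold-badge and ivory-clearance (A4), but gold-badge is never granted.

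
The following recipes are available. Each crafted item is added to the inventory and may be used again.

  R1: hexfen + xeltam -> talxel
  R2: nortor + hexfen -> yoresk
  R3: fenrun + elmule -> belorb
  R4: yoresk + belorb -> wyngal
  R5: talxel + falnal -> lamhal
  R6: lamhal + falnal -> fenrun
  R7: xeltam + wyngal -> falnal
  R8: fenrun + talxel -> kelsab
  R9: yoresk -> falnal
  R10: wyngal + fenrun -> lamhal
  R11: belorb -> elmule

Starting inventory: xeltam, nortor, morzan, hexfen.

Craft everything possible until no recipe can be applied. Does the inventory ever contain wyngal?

No

wyngal would need yoresk and belorb (R4), but belorb is never obtained.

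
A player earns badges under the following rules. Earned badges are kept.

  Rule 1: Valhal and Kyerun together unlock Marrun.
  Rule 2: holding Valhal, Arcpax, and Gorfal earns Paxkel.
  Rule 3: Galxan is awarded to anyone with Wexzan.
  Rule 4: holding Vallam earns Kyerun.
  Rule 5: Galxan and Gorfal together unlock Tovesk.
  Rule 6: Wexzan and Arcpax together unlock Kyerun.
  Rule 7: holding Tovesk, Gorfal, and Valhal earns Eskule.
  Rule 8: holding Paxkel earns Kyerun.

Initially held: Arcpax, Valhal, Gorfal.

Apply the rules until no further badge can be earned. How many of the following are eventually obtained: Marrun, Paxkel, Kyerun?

3

With Valhal, Arcpax, and Gorfal, Paxkel is earned (Rule 2).
With Paxkel, Kyerun is earned (Rule 8).
With Valhal and Kyerun, Marrun is earned (Rule 1).
Marrun: reached.
Paxkel: reached.
Kyerun: reached.
All 3 are reached.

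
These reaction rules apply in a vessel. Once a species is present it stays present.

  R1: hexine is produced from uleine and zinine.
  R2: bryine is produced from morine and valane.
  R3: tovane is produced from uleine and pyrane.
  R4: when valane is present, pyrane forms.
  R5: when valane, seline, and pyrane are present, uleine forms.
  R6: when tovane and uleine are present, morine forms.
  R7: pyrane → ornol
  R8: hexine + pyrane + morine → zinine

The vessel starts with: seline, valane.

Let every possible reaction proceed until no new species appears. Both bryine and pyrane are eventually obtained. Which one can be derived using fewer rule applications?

pyrane

pyrane: valane present → pyrane forms (R4). [1 rule application]
bryine: valane present → pyrane forms (R4). valane, seline, and pyrane present → uleine forms (R5). uleine and pyrane present → tovane forms (R3). tovane and uleine present → morine forms (R6). morine and valane present → bryine forms (R2). [5 rule applications]
pyrane needs fewer.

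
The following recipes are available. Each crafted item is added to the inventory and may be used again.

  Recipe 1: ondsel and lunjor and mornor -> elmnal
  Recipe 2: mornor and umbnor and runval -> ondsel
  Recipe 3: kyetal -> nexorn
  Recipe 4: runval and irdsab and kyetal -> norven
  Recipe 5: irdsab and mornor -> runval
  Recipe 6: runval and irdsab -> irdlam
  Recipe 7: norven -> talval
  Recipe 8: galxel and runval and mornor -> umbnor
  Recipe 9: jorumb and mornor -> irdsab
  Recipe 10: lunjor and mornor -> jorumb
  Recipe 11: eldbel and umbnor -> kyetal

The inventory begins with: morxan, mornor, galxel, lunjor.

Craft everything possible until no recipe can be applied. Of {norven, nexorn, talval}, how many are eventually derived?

0

norven would need runval, irdsab, and kyetal (Recipe 4), but kyetal is never obtained.
nexorn would need kyetal (Recipe 3), but kyetal is never obtained.
talval would need norven (Recipe 7), but norven is never obtained.
None of the 3 are reached.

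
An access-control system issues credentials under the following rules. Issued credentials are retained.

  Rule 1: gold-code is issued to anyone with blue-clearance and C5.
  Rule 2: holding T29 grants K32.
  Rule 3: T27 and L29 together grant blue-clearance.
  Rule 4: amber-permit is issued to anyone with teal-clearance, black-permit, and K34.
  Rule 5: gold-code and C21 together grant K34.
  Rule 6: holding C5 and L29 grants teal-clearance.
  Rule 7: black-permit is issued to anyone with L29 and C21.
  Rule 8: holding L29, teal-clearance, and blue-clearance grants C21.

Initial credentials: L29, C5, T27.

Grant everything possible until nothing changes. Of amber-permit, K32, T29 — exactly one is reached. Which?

amber-permit

Holding C5 and L29 grants teal-clearance (Rule 6).
Holding T27 and L29 grants blue-clearance (Rule 3).
Holding L29, teal-clearance, and blue-clearance grants C21 (Rule 8).
Holding blue-clearance and C5 grants gold-code (Rule 1).
Holding L29 and C21 grants black-permit (Rule 7).
Holding gold-code and C21 grants K34 (Rule 5).
Holding teal-clearance, black-permit, and K34 grants amber-permit (Rule 4).
No rule produces T29, and it is not given. K32 would need T29 (Rule 2), but T29 is never granted.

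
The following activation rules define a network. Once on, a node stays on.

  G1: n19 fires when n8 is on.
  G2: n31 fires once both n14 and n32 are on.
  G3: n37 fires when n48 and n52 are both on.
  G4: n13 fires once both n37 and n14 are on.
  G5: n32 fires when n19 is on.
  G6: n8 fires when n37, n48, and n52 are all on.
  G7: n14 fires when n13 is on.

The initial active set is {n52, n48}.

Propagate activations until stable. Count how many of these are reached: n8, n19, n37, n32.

G3: n48 and n52 on → n37 on.
G6: n37, n48, and n52 on → n8 on.
n8 is on, so n19 fires (G1).
n19 is on, so n32 fires (G5).
n8: reached.
n19: reached.
n37: reached.
n32: reached.
All 4 are reached.

4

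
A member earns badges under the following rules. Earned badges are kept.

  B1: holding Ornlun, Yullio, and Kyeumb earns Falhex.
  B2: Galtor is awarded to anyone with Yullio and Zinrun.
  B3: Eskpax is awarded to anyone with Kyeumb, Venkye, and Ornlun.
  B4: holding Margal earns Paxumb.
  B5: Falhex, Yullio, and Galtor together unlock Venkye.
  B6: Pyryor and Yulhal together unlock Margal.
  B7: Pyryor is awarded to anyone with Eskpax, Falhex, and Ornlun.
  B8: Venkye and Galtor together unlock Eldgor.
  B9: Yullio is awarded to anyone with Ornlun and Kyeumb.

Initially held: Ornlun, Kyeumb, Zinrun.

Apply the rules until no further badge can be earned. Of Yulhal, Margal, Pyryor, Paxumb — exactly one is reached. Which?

With Ornlun and Kyeumb, Yullio is earned (B9).
With Ornlun, Yullio, and Kyeumb, Falhex is earned (B1).
With Yullio and Zinrun, Galtor is earned (B2).
With Falhex, Yullio, and Galtor, Venkye is earned (B5).
With Kyeumb, Venkye, and Ornlun, Eskpax is earned (B3).
With Eskpax, Falhex, and Ornlun, Pyryor is earned (B7).
No rule produces Yulhal, and it is not given. Paxumb would need Margal (B4), but Margal is never earned. Margal would need Pyryor and Yulhal (B6), but Yulhal is never earned.

Pyryor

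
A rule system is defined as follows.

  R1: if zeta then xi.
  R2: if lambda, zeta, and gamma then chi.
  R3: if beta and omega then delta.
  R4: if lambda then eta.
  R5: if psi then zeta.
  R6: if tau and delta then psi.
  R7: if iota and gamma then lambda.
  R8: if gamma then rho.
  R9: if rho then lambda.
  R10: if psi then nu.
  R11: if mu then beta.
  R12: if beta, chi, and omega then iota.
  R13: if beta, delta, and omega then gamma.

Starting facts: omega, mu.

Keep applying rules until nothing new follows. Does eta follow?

mu holds, so beta follows (R11).
beta and omega hold, so delta follows (R3).
beta, delta, and omega hold, so gamma follows (R13).
From gamma, R8 gives rho.
rho holds, so lambda follows (R9).
lambda holds, so eta follows (R4).

Yes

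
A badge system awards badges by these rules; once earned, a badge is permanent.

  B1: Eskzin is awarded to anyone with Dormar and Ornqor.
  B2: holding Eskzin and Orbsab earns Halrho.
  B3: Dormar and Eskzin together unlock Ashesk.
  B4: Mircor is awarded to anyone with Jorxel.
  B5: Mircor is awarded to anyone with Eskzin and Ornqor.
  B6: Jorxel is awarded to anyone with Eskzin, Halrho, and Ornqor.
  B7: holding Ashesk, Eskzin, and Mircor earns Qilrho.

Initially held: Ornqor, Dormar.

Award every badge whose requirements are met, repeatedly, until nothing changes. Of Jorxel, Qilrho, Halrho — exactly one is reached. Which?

Qilrho

With Dormar and Ornqor, Eskzin is earned (B1).
With Eskzin and Ornqor, Mircor is earned (B5).
With Dormar and Eskzin, Ashesk is earned (B3).
With Ashesk, Eskzin, and Mircor, Qilrho is earned (B7).
Halrho would need Eskzin and Orbsab (B2), but Orbsab is never earned. Jorxel would need Eskzin, Halrho, and Ornqor (B6), but Halrho is never earned.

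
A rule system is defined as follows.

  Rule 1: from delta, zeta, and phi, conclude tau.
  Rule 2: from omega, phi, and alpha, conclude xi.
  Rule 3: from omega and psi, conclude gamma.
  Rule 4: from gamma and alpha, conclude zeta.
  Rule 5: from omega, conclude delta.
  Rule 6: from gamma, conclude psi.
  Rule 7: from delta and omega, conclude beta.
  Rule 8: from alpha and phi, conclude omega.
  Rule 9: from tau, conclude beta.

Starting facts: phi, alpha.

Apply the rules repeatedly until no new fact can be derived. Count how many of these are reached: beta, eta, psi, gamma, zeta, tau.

alpha and phi hold, so omega follows (Rule 8).
From omega, Rule 5 gives delta.
From delta and omega, Rule 7 gives beta.
beta: reached.
No rule produces eta, and it is not given.
psi would need gamma (Rule 6), but gamma is never established.
gamma would need omega and psi (Rule 3), but psi is never established.
zeta would need gamma and alpha (Rule 4), but gamma is never established.
tau would need delta, zeta, and phi (Rule 1), but zeta is never established.
Reached: beta — 1 of the 6.

1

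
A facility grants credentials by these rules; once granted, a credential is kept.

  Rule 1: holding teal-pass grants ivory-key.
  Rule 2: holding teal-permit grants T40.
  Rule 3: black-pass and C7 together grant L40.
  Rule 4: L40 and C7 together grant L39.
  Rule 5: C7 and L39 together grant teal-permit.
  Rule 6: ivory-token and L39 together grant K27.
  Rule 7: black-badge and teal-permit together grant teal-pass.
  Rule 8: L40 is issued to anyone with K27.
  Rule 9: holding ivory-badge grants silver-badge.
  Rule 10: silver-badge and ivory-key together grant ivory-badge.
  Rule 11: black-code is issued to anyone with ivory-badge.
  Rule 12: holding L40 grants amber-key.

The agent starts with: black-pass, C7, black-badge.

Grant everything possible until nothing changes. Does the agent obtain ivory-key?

Yes

Holding black-pass and C7 grants L40 (Rule 3).
Holding L40 and C7 grants L39 (Rule 4).
Holding C7 and L39 grants teal-permit (Rule 5).
Holding black-badge and teal-permit grants teal-pass (Rule 7).
Holding teal-pass grants ivory-key (Rule 1).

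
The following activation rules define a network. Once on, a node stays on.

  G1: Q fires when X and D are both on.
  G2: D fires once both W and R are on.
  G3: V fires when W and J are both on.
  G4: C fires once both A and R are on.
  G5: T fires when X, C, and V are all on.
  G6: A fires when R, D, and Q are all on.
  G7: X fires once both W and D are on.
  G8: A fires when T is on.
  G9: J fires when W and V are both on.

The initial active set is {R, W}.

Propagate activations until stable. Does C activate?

G2: W and R on → D on.
G7: W and D on → X on.
X and D are on, so Q fires (G1).
R, D, and Q are on, so A fires (G6).
G4: A and R on → C on.

Yes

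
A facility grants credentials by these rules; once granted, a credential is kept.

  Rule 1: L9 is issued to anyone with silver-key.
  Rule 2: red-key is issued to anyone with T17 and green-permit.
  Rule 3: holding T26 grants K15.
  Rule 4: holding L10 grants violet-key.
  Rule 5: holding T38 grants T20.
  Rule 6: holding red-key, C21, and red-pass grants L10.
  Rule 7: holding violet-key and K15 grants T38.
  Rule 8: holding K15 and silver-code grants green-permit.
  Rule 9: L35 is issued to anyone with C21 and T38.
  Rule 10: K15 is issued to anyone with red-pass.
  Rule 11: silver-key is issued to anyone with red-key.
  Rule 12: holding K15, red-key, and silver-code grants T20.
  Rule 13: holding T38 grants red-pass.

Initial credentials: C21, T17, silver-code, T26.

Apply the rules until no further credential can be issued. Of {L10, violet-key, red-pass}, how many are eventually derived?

0

L10 would need red-key, C21, and red-pass (Rule 6), but red-pass is never granted.
violet-key would need L10 (Rule 4), but L10 is never granted.
red-pass would need T38 (Rule 13), but T38 is never granted.
None of the 3 are reached.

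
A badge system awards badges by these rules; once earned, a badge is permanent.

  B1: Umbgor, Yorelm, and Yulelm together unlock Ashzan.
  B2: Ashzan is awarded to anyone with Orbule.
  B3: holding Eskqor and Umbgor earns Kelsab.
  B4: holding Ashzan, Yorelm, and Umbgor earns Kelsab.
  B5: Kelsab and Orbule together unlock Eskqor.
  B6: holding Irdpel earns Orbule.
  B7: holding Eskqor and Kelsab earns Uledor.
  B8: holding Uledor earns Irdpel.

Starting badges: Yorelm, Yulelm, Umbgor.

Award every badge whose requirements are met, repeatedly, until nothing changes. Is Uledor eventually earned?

Uledor would need Eskqor and Kelsab (B7), but Eskqor is never earned.

No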